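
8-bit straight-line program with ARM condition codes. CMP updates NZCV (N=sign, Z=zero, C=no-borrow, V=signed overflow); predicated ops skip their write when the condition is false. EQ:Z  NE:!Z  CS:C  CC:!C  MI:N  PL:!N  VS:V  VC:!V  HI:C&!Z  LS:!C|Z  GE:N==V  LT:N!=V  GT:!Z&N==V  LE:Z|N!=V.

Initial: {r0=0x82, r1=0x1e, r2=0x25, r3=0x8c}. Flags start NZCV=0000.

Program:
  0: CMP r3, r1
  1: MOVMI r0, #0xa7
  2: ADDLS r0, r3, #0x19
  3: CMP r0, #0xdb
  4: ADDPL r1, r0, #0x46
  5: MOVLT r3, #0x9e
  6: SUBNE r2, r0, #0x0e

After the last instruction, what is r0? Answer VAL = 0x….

VAL = 0x82

[0] flags=0011 → (cmp)
[1] flags=0011 MI?F → skip
[2] flags=0011 LS?F → skip
[3] flags=1000 → (cmp)
[4] flags=1000 PL?F → skip
[5] flags=1000 LT?T → r3=0x9e
[6] flags=1000 NE?T → r2=0x74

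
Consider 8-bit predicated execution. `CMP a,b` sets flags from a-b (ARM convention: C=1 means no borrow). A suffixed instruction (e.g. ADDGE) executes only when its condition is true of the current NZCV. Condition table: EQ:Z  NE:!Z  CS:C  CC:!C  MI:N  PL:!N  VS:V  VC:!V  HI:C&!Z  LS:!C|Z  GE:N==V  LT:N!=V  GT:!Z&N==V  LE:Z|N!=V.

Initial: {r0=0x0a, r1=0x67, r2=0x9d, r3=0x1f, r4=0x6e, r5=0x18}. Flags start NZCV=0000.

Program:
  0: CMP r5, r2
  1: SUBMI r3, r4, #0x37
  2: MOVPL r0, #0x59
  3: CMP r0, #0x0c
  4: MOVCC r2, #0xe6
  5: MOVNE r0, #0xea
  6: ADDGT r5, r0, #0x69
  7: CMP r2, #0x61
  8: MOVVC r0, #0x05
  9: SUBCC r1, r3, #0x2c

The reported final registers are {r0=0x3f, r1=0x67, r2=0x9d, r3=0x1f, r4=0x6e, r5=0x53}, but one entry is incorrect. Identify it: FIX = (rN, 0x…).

FIX = (r0, 0xea)

0: ✓ CMP  NZCV=0000
1: · SUBMI
2: ✓ MOVPL  r0←0x59
3: ✓ CMP  NZCV=0010
4: · MOVCC
5: ✓ MOVNE  r0←0xea
6: ✓ ADDGT  r5←0x53
7: ✓ CMP  NZCV=0011
8: · MOVVC
9: · SUBCC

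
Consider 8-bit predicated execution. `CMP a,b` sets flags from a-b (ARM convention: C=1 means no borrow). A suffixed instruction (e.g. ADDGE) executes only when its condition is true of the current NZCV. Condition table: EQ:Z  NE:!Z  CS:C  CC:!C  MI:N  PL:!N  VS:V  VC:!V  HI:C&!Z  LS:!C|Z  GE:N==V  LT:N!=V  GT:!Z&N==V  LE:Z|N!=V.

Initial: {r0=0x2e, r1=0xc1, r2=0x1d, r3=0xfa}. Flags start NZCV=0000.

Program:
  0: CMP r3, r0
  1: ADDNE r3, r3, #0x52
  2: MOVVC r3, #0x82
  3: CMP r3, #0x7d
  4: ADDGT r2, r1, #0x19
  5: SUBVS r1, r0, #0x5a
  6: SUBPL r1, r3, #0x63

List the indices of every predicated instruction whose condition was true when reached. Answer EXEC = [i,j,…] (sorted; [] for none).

EXEC = [1,2,5,6]

0: ✓ CMP  NZCV=1010
1: ✓ ADDNE  r3←0x4c
2: ✓ MOVVC  r3←0x82
3: ✓ CMP  NZCV=0011
4: · ADDGT
5: ✓ SUBVS  r1←0xd4
6: ✓ SUBPL  r1←0x1f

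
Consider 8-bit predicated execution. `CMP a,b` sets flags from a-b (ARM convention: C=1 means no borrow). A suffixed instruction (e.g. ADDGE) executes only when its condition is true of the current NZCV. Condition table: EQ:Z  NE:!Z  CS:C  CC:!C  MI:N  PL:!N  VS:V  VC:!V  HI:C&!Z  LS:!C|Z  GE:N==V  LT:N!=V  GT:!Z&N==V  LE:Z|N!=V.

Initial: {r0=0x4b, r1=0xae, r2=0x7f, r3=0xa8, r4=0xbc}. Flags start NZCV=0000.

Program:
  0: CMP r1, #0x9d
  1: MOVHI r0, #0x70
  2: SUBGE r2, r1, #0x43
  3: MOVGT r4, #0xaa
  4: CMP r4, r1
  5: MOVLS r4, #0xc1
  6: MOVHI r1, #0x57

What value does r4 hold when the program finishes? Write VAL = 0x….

VAL = 0xc1

[0] flags=0010 → (cmp)
[1] flags=0010 HI?T → r0=0x70
[2] flags=0010 GE?T → r2=0x6b
[3] flags=0010 GT?T → r4=0xaa
[4] flags=1000 → (cmp)
[5] flags=1000 LS?T → r4=0xc1
[6] flags=1000 HI?F → skip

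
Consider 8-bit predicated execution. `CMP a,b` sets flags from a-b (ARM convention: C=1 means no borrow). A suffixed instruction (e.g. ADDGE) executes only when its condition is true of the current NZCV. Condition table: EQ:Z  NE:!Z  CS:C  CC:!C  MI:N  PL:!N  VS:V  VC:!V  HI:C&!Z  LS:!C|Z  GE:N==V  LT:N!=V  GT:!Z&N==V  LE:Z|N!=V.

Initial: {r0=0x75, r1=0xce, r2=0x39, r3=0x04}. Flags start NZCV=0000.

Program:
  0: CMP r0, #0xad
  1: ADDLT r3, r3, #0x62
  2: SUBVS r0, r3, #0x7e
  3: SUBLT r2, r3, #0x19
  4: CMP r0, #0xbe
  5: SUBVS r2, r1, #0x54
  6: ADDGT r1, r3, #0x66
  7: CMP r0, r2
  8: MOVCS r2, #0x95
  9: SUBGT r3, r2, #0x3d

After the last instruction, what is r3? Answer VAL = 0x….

VAL = 0x04

0: ✓ CMP  NZCV=1001
1: · ADDLT
2: ✓ SUBVS  r0←0x86
3: · SUBLT
4: ✓ CMP  NZCV=1000
5: · SUBVS
6: · ADDGT
7: ✓ CMP  NZCV=0011
8: ✓ MOVCS  r2←0x95
9: · SUBGT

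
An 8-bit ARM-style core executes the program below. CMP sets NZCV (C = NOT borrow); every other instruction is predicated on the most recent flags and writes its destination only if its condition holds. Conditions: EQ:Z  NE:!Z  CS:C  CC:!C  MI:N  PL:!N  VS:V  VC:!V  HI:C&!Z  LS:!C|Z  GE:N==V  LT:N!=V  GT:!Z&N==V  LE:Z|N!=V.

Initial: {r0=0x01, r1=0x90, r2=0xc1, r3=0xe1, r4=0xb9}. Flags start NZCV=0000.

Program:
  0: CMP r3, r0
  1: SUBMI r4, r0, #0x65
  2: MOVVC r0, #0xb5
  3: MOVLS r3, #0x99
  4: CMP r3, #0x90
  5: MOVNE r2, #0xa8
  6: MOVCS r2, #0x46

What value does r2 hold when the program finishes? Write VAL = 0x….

VAL = 0x46

[0] flags=1010 → (cmp)
[1] flags=1010 MI?T → r4=0x9c
[2] flags=1010 VC?T → r0=0xb5
[3] flags=1010 LS?F → skip
[4] flags=0010 → (cmp)
[5] flags=0010 NE?T → r2=0xa8
[6] flags=0010 CS?T → r2=0x46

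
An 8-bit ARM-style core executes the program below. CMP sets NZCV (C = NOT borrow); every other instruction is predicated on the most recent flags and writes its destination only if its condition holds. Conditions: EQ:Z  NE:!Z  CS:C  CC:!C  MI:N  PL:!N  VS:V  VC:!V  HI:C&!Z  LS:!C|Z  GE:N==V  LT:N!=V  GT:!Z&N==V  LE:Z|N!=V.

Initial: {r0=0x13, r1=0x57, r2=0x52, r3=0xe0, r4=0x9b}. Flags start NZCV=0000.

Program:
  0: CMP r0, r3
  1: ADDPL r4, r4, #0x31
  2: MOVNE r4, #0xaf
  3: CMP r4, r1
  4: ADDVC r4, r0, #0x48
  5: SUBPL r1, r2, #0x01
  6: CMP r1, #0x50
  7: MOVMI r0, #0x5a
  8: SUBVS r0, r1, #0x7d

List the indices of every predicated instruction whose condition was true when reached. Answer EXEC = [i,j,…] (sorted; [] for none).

EXEC = [1,2,5]

0: ✓ CMP  NZCV=0000
1: ✓ ADDPL  r4←0xcc
2: ✓ MOVNE  r4←0xaf
3: ✓ CMP  NZCV=0011
4: · ADDVC
5: ✓ SUBPL  r1←0x51
6: ✓ CMP  NZCV=0010
7: · MOVMI
8: · SUBVS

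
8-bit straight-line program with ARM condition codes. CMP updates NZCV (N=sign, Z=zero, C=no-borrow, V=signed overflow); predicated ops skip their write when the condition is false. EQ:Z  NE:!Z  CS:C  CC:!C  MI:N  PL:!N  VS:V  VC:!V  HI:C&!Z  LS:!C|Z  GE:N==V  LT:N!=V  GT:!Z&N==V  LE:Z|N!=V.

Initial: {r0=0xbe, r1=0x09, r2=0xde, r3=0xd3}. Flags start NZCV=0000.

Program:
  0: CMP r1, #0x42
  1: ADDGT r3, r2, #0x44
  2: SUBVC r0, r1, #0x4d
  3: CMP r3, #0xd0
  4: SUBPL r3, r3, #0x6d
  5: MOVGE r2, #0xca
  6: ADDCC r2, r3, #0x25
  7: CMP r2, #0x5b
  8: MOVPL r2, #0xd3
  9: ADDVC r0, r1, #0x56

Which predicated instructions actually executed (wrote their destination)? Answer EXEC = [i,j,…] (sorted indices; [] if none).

0: ✓ CMP  NZCV=1000
1: · ADDGT
2: ✓ SUBVC  r0←0xbc
3: ✓ CMP  NZCV=0010
4: ✓ SUBPL  r3←0x66
5: ✓ MOVGE  r2←0xca
6: · ADDCC
7: ✓ CMP  NZCV=0011
8: ✓ MOVPL  r2←0xd3
9: · ADDVC

EXEC = [2,4,5,8]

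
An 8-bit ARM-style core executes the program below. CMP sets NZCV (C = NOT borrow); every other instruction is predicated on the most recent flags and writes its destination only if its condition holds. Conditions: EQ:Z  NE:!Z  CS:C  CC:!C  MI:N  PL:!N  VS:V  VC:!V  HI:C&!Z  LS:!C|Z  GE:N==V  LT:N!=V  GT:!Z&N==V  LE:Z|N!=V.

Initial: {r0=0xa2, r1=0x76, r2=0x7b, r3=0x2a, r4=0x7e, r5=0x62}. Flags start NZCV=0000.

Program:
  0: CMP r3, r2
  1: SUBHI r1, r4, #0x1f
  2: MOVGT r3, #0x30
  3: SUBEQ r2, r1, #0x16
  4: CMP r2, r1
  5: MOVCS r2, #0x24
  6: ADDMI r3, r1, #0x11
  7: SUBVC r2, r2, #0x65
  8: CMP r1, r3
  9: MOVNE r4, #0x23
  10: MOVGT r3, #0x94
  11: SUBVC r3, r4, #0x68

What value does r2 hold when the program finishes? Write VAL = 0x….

VAL = 0xbf

[0] flags=1000 → (cmp)
[1] flags=1000 HI?F → skip
[2] flags=1000 GT?F → skip
[3] flags=1000 EQ?F → skip
[4] flags=0010 → (cmp)
[5] flags=0010 CS?T → r2=0x24
[6] flags=0010 MI?F → skip
[7] flags=0010 VC?T → r2=0xbf
[8] flags=0010 → (cmp)
[9] flags=0010 NE?T → r4=0x23
[10] flags=0010 GT?T → r3=0x94
[11] flags=0010 VC?T → r3=0xbb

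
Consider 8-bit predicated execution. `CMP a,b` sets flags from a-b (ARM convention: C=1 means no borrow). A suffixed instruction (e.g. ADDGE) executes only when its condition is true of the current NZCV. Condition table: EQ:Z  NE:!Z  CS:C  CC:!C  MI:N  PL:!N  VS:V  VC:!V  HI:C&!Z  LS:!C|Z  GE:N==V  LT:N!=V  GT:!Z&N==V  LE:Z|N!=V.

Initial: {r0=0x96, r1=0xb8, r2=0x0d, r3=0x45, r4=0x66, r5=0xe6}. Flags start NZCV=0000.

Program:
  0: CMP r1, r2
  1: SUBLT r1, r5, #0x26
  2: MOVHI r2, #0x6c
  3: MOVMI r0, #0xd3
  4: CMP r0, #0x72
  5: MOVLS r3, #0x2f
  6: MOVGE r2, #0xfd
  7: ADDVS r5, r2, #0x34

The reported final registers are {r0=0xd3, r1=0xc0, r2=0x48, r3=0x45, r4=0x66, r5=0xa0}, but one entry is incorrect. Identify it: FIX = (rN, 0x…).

FIX = (r2, 0x6c)

0: ✓ CMP  NZCV=1010
1: ✓ SUBLT  r1←0xc0
2: ✓ MOVHI  r2←0x6c
3: ✓ MOVMI  r0←0xd3
4: ✓ CMP  NZCV=0011
5: · MOVLS
6: · MOVGE
7: ✓ ADDVS  r5←0xa0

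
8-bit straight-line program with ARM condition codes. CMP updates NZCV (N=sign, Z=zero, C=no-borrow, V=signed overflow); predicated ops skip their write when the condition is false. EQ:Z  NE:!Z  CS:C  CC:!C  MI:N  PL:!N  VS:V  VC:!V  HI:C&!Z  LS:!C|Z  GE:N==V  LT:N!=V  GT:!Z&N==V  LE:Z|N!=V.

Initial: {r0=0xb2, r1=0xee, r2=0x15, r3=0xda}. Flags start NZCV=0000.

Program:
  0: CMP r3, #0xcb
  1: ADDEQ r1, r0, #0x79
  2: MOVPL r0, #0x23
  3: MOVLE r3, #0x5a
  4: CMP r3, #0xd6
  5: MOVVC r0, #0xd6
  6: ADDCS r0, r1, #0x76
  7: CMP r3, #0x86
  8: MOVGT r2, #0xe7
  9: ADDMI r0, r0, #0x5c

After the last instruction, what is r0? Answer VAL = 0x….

VAL = 0x64

[0] flags=0010 → (cmp)
[1] flags=0010 EQ?F → skip
[2] flags=0010 PL?T → r0=0x23
[3] flags=0010 LE?F → skip
[4] flags=0010 → (cmp)
[5] flags=0010 VC?T → r0=0xd6
[6] flags=0010 CS?T → r0=0x64
[7] flags=0010 → (cmp)
[8] flags=0010 GT?T → r2=0xe7
[9] flags=0010 MI?F → skip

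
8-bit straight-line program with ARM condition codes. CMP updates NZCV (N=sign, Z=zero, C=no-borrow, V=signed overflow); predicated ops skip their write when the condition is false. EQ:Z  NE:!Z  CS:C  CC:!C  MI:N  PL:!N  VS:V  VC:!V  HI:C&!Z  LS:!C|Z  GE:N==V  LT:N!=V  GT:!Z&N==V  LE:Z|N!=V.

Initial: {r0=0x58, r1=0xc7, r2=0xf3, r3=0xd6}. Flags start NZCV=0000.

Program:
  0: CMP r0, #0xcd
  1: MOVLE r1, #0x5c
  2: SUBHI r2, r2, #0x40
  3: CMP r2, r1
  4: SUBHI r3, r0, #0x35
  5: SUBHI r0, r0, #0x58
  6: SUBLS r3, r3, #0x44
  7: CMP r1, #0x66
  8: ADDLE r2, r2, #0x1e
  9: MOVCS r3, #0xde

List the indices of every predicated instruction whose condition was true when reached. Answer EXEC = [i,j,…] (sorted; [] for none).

0: ✓ CMP  NZCV=1001
1: · MOVLE
2: · SUBHI
3: ✓ CMP  NZCV=0010
4: ✓ SUBHI  r3←0x23
5: ✓ SUBHI  r0←0x00
6: · SUBLS
7: ✓ CMP  NZCV=0011
8: ✓ ADDLE  r2←0x11
9: ✓ MOVCS  r3←0xde

EXEC = [4,5,8,9]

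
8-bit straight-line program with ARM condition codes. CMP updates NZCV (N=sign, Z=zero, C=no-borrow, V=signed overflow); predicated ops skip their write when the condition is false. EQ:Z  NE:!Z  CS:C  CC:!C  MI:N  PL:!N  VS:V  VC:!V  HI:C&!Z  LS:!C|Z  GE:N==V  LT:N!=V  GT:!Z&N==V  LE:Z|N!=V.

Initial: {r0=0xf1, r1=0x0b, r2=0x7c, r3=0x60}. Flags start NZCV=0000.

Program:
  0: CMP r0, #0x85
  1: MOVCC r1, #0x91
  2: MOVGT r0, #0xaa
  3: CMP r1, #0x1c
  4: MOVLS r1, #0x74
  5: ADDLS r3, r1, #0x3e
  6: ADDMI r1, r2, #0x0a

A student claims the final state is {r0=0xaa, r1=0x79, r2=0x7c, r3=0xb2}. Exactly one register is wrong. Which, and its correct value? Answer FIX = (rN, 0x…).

FIX = (r1, 0x86)

[0] flags=0010 → (cmp)
[1] flags=0010 CC?F → skip
[2] flags=0010 GT?T → r0=0xaa
[3] flags=1000 → (cmp)
[4] flags=1000 LS?T → r1=0x74
[5] flags=1000 LS?T → r3=0xb2
[6] flags=1000 MI?T → r1=0x86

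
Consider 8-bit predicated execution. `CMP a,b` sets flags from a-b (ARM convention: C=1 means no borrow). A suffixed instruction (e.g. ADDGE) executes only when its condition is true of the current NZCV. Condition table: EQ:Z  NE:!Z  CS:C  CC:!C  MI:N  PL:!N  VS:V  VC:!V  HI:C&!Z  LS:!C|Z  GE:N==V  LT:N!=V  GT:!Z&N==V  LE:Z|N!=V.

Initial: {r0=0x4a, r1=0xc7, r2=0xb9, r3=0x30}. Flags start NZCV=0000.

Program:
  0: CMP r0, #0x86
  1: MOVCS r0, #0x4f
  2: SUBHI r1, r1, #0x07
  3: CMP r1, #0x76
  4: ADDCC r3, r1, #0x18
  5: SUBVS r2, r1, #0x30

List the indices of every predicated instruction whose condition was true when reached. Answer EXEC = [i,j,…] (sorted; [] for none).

EXEC = [5]

[0] flags=1001 → (cmp)
[1] flags=1001 CS?F → skip
[2] flags=1001 HI?F → skip
[3] flags=0011 → (cmp)
[4] flags=0011 CC?F → skip
[5] flags=0011 VS?T → r2=0x97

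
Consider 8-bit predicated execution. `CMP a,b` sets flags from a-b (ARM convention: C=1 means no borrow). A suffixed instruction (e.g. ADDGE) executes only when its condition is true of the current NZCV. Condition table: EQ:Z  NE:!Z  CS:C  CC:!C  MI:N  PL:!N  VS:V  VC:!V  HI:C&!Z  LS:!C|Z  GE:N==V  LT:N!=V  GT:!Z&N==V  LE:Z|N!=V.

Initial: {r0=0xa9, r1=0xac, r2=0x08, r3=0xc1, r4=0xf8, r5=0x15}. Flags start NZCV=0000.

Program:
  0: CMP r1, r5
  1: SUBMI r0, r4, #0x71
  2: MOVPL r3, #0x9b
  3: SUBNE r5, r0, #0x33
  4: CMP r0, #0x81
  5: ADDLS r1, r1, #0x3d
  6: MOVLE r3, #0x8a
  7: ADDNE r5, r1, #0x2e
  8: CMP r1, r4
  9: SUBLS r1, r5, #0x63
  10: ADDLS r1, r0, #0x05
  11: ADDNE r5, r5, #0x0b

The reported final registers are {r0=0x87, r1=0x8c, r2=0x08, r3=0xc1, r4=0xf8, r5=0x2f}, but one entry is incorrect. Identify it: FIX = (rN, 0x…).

FIX = (r5, 0xe5)

0: ✓ CMP  NZCV=1010
1: ✓ SUBMI  r0←0x87
2: · MOVPL
3: ✓ SUBNE  r5←0x54
4: ✓ CMP  NZCV=0010
5: · ADDLS
6: · MOVLE
7: ✓ ADDNE  r5←0xda
8: ✓ CMP  NZCV=1000
9: ✓ SUBLS  r1←0x77
10: ✓ ADDLS  r1←0x8c
11: ✓ ADDNE  r5←0xe5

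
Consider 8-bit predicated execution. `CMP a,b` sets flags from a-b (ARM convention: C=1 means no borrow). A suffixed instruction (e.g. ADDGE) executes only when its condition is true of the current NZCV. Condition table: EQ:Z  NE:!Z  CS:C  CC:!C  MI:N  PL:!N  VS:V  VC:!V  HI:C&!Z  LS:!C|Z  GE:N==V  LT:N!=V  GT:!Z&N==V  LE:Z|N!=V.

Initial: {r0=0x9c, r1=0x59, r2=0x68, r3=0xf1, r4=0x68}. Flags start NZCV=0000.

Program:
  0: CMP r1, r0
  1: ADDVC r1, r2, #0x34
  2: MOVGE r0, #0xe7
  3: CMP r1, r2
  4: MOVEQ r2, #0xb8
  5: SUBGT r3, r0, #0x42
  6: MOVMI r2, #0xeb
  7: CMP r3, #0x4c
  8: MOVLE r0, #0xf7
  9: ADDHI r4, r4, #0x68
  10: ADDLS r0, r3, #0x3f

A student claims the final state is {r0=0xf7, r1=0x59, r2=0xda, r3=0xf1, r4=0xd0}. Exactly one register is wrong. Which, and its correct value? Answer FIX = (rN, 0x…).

[0] flags=1001 → (cmp)
[1] flags=1001 VC?F → skip
[2] flags=1001 GE?T → r0=0xe7
[3] flags=1000 → (cmp)
[4] flags=1000 EQ?F → skip
[5] flags=1000 GT?F → skip
[6] flags=1000 MI?T → r2=0xeb
[7] flags=1010 → (cmp)
[8] flags=1010 LE?T → r0=0xf7
[9] flags=1010 HI?T → r4=0xd0
[10] flags=1010 LS?F → skip

FIX = (r2, 0xeb)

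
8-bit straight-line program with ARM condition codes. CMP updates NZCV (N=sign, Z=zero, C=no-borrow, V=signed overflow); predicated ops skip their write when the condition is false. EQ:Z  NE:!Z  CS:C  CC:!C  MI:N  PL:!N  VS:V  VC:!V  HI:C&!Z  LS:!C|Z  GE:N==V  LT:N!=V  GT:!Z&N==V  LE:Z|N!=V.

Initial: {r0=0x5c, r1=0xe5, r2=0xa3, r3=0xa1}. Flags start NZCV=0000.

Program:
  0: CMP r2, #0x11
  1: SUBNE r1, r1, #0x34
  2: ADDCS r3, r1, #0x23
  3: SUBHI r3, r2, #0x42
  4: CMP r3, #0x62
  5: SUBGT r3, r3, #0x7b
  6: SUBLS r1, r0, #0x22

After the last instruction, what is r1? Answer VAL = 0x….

VAL = 0x3a

[0] flags=1010 → (cmp)
[1] flags=1010 NE?T → r1=0xb1
[2] flags=1010 CS?T → r3=0xd4
[3] flags=1010 HI?T → r3=0x61
[4] flags=1000 → (cmp)
[5] flags=1000 GT?F → skip
[6] flags=1000 LS?T → r1=0x3a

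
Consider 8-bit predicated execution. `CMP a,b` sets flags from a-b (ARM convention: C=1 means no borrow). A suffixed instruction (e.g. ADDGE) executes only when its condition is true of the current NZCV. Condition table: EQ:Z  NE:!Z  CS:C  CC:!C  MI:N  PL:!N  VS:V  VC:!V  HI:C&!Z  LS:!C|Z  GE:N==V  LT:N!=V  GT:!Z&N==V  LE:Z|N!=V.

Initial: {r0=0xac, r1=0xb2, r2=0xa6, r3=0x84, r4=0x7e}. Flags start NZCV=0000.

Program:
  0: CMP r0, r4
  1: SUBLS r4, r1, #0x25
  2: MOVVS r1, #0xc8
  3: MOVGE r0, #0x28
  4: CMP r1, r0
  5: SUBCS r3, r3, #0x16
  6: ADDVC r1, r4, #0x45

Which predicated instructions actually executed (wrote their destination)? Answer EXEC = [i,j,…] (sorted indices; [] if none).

EXEC = [2,5,6]

[0] flags=0011 → (cmp)
[1] flags=0011 LS?F → skip
[2] flags=0011 VS?T → r1=0xc8
[3] flags=0011 GE?F → skip
[4] flags=0010 → (cmp)
[5] flags=0010 CS?T → r3=0x6e
[6] flags=0010 VC?T → r1=0xc3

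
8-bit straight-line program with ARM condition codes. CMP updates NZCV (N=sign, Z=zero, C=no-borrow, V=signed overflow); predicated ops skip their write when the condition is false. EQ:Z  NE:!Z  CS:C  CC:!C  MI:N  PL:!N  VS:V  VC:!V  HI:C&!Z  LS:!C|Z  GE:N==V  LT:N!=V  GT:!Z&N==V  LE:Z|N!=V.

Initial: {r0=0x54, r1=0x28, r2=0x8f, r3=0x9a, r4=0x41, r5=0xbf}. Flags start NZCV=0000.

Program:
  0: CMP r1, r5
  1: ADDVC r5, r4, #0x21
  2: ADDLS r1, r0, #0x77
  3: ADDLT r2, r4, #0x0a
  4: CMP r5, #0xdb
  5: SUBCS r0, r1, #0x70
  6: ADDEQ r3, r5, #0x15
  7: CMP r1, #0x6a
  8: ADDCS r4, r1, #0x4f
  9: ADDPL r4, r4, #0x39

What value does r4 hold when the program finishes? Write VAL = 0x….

VAL = 0x53

[0] flags=0000 → (cmp)
[1] flags=0000 VC?T → r5=0x62
[2] flags=0000 LS?T → r1=0xcb
[3] flags=0000 LT?F → skip
[4] flags=1001 → (cmp)
[5] flags=1001 CS?F → skip
[6] flags=1001 EQ?F → skip
[7] flags=0011 → (cmp)
[8] flags=0011 CS?T → r4=0x1a
[9] flags=0011 PL?T → r4=0x53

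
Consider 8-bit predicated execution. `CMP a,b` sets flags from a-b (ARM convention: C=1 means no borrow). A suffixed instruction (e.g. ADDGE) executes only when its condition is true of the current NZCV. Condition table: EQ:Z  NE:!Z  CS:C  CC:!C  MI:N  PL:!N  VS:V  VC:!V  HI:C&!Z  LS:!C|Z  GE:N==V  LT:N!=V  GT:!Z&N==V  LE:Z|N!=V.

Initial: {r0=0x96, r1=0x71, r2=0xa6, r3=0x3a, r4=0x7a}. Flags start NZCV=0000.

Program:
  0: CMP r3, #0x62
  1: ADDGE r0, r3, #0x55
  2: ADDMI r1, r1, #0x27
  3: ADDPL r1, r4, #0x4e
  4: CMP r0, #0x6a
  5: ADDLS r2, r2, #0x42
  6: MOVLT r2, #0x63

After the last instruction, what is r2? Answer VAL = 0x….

VAL = 0x63

0: ✓ CMP  NZCV=1000
1: · ADDGE
2: ✓ ADDMI  r1←0x98
3: · ADDPL
4: ✓ CMP  NZCV=0011
5: · ADDLS
6: ✓ MOVLT  r2←0x63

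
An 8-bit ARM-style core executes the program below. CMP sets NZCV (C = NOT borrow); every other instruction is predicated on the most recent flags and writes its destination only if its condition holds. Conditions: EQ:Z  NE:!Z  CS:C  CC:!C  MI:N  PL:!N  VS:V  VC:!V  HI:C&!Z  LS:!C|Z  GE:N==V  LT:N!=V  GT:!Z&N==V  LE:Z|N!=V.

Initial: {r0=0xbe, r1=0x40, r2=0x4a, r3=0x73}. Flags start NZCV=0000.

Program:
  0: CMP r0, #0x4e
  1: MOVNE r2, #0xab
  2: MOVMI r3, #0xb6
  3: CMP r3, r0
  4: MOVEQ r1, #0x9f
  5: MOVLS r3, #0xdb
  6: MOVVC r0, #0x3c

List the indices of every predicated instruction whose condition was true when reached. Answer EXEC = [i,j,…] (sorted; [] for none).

EXEC = [1,5]

0: ✓ CMP  NZCV=0011
1: ✓ MOVNE  r2←0xab
2: · MOVMI
3: ✓ CMP  NZCV=1001
4: · MOVEQ
5: ✓ MOVLS  r3←0xdb
6: · MOVVC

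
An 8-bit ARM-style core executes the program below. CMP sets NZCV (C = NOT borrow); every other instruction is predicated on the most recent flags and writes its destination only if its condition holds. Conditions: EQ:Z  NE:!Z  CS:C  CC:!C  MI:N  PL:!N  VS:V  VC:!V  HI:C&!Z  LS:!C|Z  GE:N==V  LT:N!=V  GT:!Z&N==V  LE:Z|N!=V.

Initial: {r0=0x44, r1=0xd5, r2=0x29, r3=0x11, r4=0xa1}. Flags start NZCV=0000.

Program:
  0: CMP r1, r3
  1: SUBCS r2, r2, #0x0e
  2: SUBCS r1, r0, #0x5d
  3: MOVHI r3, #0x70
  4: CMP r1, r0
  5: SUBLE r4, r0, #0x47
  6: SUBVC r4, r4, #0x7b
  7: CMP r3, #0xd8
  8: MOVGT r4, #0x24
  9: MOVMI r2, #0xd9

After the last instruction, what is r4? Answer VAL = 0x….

[0] flags=1010 → (cmp)
[1] flags=1010 CS?T → r2=0x1b
[2] flags=1010 CS?T → r1=0xe7
[3] flags=1010 HI?T → r3=0x70
[4] flags=1010 → (cmp)
[5] flags=1010 LE?T → r4=0xfd
[6] flags=1010 VC?T → r4=0x82
[7] flags=1001 → (cmp)
[8] flags=1001 GT?T → r4=0x24
[9] flags=1001 MI?T → r2=0xd9

VAL = 0x24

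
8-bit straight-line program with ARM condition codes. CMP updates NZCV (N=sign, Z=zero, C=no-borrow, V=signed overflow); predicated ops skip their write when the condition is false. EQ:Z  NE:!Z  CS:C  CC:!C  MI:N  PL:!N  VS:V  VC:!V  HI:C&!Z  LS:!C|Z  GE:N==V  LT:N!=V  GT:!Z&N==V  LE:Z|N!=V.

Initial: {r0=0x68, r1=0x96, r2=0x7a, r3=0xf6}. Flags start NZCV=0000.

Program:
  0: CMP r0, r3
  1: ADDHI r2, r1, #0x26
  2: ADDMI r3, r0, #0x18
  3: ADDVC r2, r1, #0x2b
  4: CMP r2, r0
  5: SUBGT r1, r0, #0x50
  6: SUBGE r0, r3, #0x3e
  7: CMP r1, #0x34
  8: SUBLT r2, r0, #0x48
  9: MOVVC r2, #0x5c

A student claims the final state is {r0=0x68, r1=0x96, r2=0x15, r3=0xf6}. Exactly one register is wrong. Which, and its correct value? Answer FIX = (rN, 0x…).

[0] flags=0000 → (cmp)
[1] flags=0000 HI?F → skip
[2] flags=0000 MI?F → skip
[3] flags=0000 VC?T → r2=0xc1
[4] flags=0011 → (cmp)
[5] flags=0011 GT?F → skip
[6] flags=0011 GE?F → skip
[7] flags=0011 → (cmp)
[8] flags=0011 LT?T → r2=0x20
[9] flags=0011 VC?F → skip

FIX = (r2, 0x20)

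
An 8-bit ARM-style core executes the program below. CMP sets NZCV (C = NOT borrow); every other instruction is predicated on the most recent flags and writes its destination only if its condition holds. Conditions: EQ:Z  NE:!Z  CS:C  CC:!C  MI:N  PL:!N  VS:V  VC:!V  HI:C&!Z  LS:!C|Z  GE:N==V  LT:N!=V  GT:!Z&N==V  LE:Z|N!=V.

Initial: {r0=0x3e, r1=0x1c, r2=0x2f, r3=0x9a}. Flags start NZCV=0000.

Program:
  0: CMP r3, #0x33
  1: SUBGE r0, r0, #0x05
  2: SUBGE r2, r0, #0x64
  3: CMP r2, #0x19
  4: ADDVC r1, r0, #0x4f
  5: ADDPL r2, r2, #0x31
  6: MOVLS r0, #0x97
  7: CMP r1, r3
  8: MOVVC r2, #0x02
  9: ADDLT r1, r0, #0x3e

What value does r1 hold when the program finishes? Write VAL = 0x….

[0] flags=0011 → (cmp)
[1] flags=0011 GE?F → skip
[2] flags=0011 GE?F → skip
[3] flags=0010 → (cmp)
[4] flags=0010 VC?T → r1=0x8d
[5] flags=0010 PL?T → r2=0x60
[6] flags=0010 LS?F → skip
[7] flags=1000 → (cmp)
[8] flags=1000 VC?T → r2=0x02
[9] flags=1000 LT?T → r1=0x7c

VAL = 0x7c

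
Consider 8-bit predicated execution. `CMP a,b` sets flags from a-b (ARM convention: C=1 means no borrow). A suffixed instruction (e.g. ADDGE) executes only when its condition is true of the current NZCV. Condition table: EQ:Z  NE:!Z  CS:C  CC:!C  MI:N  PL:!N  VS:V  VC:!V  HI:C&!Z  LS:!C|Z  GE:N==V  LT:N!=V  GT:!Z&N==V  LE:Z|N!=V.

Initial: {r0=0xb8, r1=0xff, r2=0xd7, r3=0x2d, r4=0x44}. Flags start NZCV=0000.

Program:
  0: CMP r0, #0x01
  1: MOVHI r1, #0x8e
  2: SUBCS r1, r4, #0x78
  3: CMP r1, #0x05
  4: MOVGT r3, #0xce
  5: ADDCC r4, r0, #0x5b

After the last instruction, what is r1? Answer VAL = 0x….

0: ✓ CMP  NZCV=1010
1: ✓ MOVHI  r1←0x8e
2: ✓ SUBCS  r1←0xcc
3: ✓ CMP  NZCV=1010
4: · MOVGT
5: · ADDCC

VAL = 0xcc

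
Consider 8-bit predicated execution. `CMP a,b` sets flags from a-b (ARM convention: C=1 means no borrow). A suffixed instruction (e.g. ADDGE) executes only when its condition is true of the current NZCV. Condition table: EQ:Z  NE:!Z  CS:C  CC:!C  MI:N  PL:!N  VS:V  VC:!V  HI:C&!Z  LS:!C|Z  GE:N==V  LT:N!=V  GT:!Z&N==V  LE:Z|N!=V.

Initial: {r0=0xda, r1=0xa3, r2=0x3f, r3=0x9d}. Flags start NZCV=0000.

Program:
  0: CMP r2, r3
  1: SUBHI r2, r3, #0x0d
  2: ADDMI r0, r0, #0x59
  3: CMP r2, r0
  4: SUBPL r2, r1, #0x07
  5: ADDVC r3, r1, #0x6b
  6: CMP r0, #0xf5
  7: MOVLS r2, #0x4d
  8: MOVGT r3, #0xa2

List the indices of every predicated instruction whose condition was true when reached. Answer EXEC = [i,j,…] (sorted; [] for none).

[0] flags=1001 → (cmp)
[1] flags=1001 HI?F → skip
[2] flags=1001 MI?T → r0=0x33
[3] flags=0010 → (cmp)
[4] flags=0010 PL?T → r2=0x9c
[5] flags=0010 VC?T → r3=0x0e
[6] flags=0000 → (cmp)
[7] flags=0000 LS?T → r2=0x4d
[8] flags=0000 GT?T → r3=0xa2

EXEC = [2,4,5,7,8]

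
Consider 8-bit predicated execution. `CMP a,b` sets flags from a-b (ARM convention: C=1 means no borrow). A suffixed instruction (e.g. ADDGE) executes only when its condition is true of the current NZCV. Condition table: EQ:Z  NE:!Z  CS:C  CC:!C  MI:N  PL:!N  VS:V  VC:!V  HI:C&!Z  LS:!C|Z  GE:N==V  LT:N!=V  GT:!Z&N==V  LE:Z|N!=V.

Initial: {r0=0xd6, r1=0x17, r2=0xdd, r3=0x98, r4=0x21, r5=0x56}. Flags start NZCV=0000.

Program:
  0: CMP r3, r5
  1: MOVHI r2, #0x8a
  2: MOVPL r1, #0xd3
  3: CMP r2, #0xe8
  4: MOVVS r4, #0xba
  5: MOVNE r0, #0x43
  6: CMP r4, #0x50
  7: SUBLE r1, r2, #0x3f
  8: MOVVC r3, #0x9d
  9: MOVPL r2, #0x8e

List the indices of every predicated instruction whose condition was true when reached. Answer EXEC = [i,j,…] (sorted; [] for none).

[0] flags=0011 → (cmp)
[1] flags=0011 HI?T → r2=0x8a
[2] flags=0011 PL?T → r1=0xd3
[3] flags=1000 → (cmp)
[4] flags=1000 VS?F → skip
[5] flags=1000 NE?T → r0=0x43
[6] flags=1000 → (cmp)
[7] flags=1000 LE?T → r1=0x4b
[8] flags=1000 VC?T → r3=0x9d
[9] flags=1000 PL?F → skip

EXEC = [1,2,5,7,8]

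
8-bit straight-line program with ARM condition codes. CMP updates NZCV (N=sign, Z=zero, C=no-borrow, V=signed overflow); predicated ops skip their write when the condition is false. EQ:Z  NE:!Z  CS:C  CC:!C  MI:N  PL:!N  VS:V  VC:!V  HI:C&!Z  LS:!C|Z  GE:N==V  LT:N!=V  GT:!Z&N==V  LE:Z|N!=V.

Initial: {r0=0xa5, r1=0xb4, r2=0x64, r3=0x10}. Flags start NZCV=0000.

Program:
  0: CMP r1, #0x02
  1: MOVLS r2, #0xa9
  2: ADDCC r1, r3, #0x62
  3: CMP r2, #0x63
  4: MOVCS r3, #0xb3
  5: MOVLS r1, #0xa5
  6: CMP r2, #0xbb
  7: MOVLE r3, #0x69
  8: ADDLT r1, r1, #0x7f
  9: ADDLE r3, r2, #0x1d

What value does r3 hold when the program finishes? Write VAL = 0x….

VAL = 0xb3

[0] flags=1010 → (cmp)
[1] flags=1010 LS?F → skip
[2] flags=1010 CC?F → skip
[3] flags=0010 → (cmp)
[4] flags=0010 CS?T → r3=0xb3
[5] flags=0010 LS?F → skip
[6] flags=1001 → (cmp)
[7] flags=1001 LE?F → skip
[8] flags=1001 LT?F → skip
[9] flags=1001 LE?F → skip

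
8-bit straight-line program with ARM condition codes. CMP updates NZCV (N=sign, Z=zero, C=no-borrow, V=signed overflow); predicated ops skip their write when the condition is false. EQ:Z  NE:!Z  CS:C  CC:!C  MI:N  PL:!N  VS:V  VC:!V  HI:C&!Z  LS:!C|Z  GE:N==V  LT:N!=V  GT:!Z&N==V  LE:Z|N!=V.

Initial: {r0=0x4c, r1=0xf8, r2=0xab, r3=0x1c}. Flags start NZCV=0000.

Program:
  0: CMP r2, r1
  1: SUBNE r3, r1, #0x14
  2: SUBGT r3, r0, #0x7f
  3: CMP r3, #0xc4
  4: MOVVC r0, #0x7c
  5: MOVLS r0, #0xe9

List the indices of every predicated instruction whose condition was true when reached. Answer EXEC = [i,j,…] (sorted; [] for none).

0: ✓ CMP  NZCV=1000
1: ✓ SUBNE  r3←0xe4
2: · SUBGT
3: ✓ CMP  NZCV=0010
4: ✓ MOVVC  r0←0x7c
5: · MOVLS

EXEC = [1,4]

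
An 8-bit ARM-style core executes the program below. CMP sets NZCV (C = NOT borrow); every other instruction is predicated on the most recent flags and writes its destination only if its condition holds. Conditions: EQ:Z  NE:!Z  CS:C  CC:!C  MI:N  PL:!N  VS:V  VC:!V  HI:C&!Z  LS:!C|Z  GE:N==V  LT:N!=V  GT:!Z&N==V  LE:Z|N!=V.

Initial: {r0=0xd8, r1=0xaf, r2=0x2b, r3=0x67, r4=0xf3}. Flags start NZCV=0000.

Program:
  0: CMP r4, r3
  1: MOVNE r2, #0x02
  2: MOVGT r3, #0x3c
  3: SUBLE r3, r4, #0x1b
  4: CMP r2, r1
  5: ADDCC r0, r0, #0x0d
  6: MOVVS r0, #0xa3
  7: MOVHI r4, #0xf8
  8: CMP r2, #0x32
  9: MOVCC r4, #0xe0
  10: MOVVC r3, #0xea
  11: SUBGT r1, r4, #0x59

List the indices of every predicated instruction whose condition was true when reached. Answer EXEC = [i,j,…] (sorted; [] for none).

EXEC = [1,3,5,9,10]

0: ✓ CMP  NZCV=1010
1: ✓ MOVNE  r2←0x02
2: · MOVGT
3: ✓ SUBLE  r3←0xd8
4: ✓ CMP  NZCV=0000
5: ✓ ADDCC  r0←0xe5
6: · MOVVS
7: · MOVHI
8: ✓ CMP  NZCV=1000
9: ✓ MOVCC  r4←0xe0
10: ✓ MOVVC  r3←0xea
11: · SUBGT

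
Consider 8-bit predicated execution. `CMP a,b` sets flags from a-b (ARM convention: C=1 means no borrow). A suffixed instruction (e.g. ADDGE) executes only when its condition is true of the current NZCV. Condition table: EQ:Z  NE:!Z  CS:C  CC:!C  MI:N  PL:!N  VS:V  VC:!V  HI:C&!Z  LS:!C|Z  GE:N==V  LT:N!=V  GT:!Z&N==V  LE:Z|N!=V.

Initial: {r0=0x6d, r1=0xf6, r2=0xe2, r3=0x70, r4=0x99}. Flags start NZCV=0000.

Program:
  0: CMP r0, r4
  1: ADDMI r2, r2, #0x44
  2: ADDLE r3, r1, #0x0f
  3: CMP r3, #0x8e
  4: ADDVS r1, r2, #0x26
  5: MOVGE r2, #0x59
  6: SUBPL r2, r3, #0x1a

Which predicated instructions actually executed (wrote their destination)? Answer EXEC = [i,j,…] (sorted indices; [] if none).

EXEC = [1,4,5]

0: ✓ CMP  NZCV=1001
1: ✓ ADDMI  r2←0x26
2: · ADDLE
3: ✓ CMP  NZCV=1001
4: ✓ ADDVS  r1←0x4c
5: ✓ MOVGE  r2←0x59
6: · SUBPL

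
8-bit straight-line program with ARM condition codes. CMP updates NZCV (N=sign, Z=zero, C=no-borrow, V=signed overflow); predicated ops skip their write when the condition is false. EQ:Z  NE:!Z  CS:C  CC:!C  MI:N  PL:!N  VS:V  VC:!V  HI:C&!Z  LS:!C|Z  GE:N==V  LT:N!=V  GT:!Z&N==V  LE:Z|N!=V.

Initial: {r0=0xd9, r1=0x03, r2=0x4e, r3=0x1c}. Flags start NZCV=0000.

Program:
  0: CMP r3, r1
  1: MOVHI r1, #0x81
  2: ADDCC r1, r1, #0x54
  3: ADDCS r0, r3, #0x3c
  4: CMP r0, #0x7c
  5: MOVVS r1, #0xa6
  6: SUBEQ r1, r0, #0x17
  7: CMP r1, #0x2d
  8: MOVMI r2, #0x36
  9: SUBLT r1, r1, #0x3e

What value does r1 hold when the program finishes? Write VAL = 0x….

[0] flags=0010 → (cmp)
[1] flags=0010 HI?T → r1=0x81
[2] flags=0010 CC?F → skip
[3] flags=0010 CS?T → r0=0x58
[4] flags=1000 → (cmp)
[5] flags=1000 VS?F → skip
[6] flags=1000 EQ?F → skip
[7] flags=0011 → (cmp)
[8] flags=0011 MI?F → skip
[9] flags=0011 LT?T → r1=0x43

VAL = 0x43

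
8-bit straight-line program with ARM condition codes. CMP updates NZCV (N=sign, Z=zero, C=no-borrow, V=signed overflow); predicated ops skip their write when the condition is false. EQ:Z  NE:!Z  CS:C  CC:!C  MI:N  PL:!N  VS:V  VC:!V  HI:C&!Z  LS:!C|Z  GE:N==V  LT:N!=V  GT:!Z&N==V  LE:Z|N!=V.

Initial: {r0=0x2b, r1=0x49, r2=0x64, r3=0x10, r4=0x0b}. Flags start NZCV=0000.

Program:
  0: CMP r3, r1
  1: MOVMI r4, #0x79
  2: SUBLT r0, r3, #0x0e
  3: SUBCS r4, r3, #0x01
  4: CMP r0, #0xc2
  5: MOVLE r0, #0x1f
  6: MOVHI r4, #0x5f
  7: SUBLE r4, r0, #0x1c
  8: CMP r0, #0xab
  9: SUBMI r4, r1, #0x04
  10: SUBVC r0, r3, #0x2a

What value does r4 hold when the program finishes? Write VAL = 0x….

[0] flags=1000 → (cmp)
[1] flags=1000 MI?T → r4=0x79
[2] flags=1000 LT?T → r0=0x02
[3] flags=1000 CS?F → skip
[4] flags=0000 → (cmp)
[5] flags=0000 LE?F → skip
[6] flags=0000 HI?F → skip
[7] flags=0000 LE?F → skip
[8] flags=0000 → (cmp)
[9] flags=0000 MI?F → skip
[10] flags=0000 VC?T → r0=0xe6

VAL = 0x79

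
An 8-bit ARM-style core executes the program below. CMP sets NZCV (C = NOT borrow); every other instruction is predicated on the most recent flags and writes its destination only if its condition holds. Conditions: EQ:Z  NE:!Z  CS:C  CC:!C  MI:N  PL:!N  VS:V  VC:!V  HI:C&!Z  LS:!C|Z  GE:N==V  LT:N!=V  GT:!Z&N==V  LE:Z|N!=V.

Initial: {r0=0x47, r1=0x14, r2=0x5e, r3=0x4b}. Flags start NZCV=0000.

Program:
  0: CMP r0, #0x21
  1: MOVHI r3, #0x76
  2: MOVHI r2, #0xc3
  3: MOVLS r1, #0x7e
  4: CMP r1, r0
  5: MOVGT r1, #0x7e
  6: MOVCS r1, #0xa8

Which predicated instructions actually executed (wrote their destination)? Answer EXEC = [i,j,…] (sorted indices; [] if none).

0: ✓ CMP  NZCV=0010
1: ✓ MOVHI  r3←0x76
2: ✓ MOVHI  r2←0xc3
3: · MOVLS
4: ✓ CMP  NZCV=1000
5: · MOVGT
6: · MOVCS

EXEC = [1,2]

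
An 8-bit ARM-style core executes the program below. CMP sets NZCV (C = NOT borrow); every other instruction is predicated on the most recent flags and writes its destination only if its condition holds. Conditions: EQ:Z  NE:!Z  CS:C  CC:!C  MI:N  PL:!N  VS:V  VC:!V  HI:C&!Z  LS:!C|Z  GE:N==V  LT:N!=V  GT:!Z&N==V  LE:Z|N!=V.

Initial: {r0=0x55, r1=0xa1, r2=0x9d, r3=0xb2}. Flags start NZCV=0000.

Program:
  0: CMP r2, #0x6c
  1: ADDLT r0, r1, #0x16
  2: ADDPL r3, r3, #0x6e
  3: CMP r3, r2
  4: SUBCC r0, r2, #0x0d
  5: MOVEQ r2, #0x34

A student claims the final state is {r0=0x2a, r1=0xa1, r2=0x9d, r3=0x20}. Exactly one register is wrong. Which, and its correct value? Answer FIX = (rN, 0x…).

FIX = (r0, 0x90)

[0] flags=0011 → (cmp)
[1] flags=0011 LT?T → r0=0xb7
[2] flags=0011 PL?T → r3=0x20
[3] flags=1001 → (cmp)
[4] flags=1001 CC?T → r0=0x90
[5] flags=1001 EQ?F → skip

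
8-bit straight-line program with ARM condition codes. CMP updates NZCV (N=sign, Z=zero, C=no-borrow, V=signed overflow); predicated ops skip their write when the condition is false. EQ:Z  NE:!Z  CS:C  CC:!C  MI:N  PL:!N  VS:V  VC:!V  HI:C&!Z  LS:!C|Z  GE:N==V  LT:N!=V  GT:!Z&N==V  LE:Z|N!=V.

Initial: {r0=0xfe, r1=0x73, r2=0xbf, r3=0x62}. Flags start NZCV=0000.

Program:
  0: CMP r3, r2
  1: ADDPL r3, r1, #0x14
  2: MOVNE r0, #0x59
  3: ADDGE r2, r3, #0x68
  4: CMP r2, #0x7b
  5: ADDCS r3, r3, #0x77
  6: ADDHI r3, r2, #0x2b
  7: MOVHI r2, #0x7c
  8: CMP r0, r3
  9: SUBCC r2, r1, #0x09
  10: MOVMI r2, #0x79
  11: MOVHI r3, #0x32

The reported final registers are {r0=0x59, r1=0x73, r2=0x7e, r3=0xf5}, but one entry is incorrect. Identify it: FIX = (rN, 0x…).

[0] flags=1001 → (cmp)
[1] flags=1001 PL?F → skip
[2] flags=1001 NE?T → r0=0x59
[3] flags=1001 GE?T → r2=0xca
[4] flags=0011 → (cmp)
[5] flags=0011 CS?T → r3=0xd9
[6] flags=0011 HI?T → r3=0xf5
[7] flags=0011 HI?T → r2=0x7c
[8] flags=0000 → (cmp)
[9] flags=0000 CC?T → r2=0x6a
[10] flags=0000 MI?F → skip
[11] flags=0000 HI?F → skip

FIX = (r2, 0x6a)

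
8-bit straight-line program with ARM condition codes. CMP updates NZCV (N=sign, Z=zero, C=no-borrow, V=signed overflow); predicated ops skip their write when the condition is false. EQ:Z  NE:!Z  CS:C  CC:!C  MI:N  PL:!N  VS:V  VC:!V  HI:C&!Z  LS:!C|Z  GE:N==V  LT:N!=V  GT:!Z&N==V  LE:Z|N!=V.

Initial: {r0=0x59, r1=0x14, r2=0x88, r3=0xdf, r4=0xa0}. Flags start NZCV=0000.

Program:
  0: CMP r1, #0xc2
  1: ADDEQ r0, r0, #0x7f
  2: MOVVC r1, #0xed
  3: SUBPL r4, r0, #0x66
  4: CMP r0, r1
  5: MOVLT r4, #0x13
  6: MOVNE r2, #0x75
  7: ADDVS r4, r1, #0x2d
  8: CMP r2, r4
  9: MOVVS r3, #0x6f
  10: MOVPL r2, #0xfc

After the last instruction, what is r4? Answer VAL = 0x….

[0] flags=0000 → (cmp)
[1] flags=0000 EQ?F → skip
[2] flags=0000 VC?T → r1=0xed
[3] flags=0000 PL?T → r4=0xf3
[4] flags=0000 → (cmp)
[5] flags=0000 LT?F → skip
[6] flags=0000 NE?T → r2=0x75
[7] flags=0000 VS?F → skip
[8] flags=1001 → (cmp)
[9] flags=1001 VS?T → r3=0x6f
[10] flags=1001 PL?F → skip

VAL = 0xf3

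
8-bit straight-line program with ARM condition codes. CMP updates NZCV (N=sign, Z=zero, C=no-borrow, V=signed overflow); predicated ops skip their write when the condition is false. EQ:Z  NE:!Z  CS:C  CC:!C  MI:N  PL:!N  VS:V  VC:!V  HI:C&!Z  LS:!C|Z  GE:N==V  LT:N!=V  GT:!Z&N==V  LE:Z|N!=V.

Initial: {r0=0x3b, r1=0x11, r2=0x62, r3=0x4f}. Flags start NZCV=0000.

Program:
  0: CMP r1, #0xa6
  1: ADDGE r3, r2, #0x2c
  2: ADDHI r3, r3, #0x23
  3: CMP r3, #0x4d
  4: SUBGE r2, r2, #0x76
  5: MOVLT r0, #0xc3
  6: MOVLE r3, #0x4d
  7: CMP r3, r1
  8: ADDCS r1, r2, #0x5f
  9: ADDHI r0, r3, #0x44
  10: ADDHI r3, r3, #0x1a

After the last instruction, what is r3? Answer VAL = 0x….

0: ✓ CMP  NZCV=0000
1: ✓ ADDGE  r3←0x8e
2: · ADDHI
3: ✓ CMP  NZCV=0011
4: · SUBGE
5: ✓ MOVLT  r0←0xc3
6: ✓ MOVLE  r3←0x4d
7: ✓ CMP  NZCV=0010
8: ✓ ADDCS  r1←0xc1
9: ✓ ADDHI  r0←0x91
10: ✓ ADDHI  r3←0x67

VAL = 0x67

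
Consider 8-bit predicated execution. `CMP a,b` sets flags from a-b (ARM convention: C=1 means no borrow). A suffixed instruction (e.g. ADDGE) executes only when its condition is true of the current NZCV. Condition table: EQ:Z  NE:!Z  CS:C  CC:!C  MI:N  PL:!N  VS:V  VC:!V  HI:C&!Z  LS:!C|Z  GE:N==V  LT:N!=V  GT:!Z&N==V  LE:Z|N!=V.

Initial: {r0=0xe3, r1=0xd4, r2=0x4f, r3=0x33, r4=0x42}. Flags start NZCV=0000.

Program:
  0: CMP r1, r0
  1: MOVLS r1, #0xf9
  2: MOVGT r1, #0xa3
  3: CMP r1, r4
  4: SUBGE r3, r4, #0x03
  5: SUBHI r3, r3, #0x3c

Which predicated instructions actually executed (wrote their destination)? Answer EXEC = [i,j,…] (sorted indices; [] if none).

0: ✓ CMP  NZCV=1000
1: ✓ MOVLS  r1←0xf9
2: · MOVGT
3: ✓ CMP  NZCV=1010
4: · SUBGE
5: ✓ SUBHI  r3←0xf7

EXEC = [1,5]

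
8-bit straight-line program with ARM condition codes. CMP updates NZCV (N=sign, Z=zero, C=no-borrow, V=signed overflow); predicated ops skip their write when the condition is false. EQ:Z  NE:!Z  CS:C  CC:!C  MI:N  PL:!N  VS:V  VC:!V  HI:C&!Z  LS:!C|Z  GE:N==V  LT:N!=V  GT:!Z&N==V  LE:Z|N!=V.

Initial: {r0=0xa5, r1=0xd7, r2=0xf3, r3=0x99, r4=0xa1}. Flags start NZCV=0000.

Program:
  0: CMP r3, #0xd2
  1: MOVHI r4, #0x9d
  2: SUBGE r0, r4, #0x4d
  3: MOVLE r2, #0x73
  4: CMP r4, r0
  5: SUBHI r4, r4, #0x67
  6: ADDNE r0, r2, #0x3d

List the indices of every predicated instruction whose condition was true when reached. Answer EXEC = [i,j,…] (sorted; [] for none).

EXEC = [3,6]

[0] flags=1000 → (cmp)
[1] flags=1000 HI?F → skip
[2] flags=1000 GE?F → skip
[3] flags=1000 LE?T → r2=0x73
[4] flags=1000 → (cmp)
[5] flags=1000 HI?F → skip
[6] flags=1000 NE?T → r0=0xb0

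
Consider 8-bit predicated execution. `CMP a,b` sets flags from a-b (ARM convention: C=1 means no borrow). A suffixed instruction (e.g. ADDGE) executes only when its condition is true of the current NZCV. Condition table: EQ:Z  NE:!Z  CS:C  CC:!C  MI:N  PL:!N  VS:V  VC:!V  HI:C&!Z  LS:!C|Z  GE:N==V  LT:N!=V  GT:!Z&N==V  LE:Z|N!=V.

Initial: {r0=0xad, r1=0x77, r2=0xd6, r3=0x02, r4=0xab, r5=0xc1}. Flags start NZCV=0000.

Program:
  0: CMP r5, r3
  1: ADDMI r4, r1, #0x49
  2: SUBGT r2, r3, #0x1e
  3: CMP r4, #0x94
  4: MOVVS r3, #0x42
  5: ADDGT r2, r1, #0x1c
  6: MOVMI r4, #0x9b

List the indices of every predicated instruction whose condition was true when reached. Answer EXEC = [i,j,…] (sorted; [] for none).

0: ✓ CMP  NZCV=1010
1: ✓ ADDMI  r4←0xc0
2: · SUBGT
3: ✓ CMP  NZCV=0010
4: · MOVVS
5: ✓ ADDGT  r2←0x93
6: · MOVMI

EXEC = [1,5]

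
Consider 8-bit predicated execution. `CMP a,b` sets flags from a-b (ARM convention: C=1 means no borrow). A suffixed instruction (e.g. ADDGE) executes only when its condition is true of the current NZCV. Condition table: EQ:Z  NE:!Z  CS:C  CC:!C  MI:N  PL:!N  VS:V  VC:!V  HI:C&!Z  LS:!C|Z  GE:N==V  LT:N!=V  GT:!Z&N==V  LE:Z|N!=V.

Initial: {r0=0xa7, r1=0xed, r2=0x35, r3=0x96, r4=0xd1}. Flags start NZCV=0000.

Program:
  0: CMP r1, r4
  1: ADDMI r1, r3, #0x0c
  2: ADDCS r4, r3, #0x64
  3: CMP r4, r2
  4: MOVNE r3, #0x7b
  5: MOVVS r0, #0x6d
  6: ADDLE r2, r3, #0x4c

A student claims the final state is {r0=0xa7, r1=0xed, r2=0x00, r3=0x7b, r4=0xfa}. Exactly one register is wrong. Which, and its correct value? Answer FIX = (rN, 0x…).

[0] flags=0010 → (cmp)
[1] flags=0010 MI?F → skip
[2] flags=0010 CS?T → r4=0xfa
[3] flags=1010 → (cmp)
[4] flags=1010 NE?T → r3=0x7b
[5] flags=1010 VS?F → skip
[6] flags=1010 LE?T → r2=0xc7

FIX = (r2, 0xc7)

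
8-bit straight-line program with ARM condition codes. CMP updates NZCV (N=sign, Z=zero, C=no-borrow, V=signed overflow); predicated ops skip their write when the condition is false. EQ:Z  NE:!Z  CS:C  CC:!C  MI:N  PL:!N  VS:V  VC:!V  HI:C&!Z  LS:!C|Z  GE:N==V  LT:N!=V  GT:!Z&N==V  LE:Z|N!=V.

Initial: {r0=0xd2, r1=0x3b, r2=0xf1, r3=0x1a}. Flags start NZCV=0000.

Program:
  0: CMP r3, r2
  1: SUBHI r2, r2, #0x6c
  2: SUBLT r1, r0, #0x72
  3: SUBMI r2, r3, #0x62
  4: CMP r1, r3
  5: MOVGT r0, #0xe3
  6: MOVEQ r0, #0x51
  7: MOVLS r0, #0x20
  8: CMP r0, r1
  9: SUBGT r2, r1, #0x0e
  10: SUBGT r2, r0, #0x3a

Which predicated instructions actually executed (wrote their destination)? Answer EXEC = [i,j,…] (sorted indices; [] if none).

[0] flags=0000 → (cmp)
[1] flags=0000 HI?F → skip
[2] flags=0000 LT?F → skip
[3] flags=0000 MI?F → skip
[4] flags=0010 → (cmp)
[5] flags=0010 GT?T → r0=0xe3
[6] flags=0010 EQ?F → skip
[7] flags=0010 LS?F → skip
[8] flags=1010 → (cmp)
[9] flags=1010 GT?F → skip
[10] flags=1010 GT?F → skip

EXEC = [5]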